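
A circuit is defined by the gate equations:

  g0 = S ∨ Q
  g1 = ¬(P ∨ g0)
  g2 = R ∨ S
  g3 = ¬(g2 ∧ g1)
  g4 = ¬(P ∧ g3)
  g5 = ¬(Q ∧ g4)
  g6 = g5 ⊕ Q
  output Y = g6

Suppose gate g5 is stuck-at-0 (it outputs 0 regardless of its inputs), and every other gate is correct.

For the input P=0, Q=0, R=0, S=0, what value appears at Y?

0

Propagate with g5 forced: g0=0, g1=1, g2=0, g3=1, g4=1, g5=0 [stuck-at-0], g6=0.
So Y = 0. (Without the fault it would be 1.)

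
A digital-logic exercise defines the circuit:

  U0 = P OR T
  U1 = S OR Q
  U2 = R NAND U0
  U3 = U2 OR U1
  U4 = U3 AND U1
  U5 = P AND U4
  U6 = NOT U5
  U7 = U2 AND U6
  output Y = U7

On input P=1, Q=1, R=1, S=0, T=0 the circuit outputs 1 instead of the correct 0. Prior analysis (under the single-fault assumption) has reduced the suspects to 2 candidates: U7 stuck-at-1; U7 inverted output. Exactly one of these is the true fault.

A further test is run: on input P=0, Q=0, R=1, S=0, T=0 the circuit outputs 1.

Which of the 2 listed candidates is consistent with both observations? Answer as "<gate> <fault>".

Evaluate each candidate on input P=0, Q=0, R=1, S=0, T=0:
  U7 stuck-at-1: U0=0, U1=0, U2=1, U3=1, U4=0, U5=0, U6=1, U7=1 [stuck-at-1] → 1 — matches
  U7 inverted output: U0=0, U1=0, U2=1, U3=1, U4=0, U5=0, U6=1, U7=0 [inverted output] → 0 — eliminated
Only U7 stuck-at-1 reproduces the observed 1.

U7 stuck-at-1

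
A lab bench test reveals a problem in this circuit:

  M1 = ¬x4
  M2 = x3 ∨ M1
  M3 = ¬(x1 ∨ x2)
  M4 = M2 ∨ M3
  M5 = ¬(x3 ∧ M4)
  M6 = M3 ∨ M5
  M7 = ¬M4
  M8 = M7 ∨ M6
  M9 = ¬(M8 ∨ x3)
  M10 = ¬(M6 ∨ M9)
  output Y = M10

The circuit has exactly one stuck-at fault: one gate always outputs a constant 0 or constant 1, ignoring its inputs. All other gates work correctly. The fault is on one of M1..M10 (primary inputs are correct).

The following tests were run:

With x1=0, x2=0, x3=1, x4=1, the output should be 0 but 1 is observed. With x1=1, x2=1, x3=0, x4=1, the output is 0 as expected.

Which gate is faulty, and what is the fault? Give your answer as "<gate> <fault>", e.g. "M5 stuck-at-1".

M3 stuck-at-0

Fault-free values for test 1 (x1=0, x2=0, x3=1, x4=1): M1=0, M2=1, M3=1, M4=1, M5=0, M6=1, M7=0, M8=1, M9=0, M10=0, giving Y=0. Observed 1.
Test 1: faults giving observed 1 are {M3 stuck-at-0, M6 stuck-at-0, M10 stuck-at-1}.
Test 2 (x1=1, x2=1, x3=0, x4=1): fault-free M1=0, M2=0, M3=0, M4=0, M5=1, M6=1, M7=1, M8=1, M9=0, M10=0 → 0; observed 0. Eliminates M6 stuck-at-0, M10 stuck-at-1.
Only M3 stuck-at-0 is consistent with every test.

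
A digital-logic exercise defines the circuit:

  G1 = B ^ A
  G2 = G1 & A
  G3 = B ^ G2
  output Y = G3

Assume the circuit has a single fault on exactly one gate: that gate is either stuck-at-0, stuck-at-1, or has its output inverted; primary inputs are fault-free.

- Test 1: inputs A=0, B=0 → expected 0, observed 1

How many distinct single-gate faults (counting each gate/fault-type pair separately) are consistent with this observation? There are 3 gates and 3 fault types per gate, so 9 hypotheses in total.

4

Fault-free: G1=0, G2=0, G3=0 → 0. Observed 1.
  G1 stuck-at-0: output 0 ✗
  G1 stuck-at-1: output 0 ✗
  G1 inverted output: output 0 ✗
  G2 stuck-at-0: output 0 ✗
  G2 stuck-at-1: output 1 ✓
  G2 inverted output: output 1 ✓
  G3 stuck-at-0: output 0 ✗
  G3 stuck-at-1: output 1 ✓
  G3 inverted output: output 1 ✓
Consistent faults: {G2 stuck-at-1, G2 inverted output, G3 stuck-at-1, G3 inverted output} — 4 in all.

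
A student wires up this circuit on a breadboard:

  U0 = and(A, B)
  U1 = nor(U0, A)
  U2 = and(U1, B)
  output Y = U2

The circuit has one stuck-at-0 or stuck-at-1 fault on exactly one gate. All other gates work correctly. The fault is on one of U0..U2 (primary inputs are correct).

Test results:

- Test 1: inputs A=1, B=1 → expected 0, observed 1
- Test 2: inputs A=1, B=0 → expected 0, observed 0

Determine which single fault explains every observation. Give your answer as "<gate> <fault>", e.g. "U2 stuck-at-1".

Fault-free values for test 1 (A=1, B=1): U0=1, U1=0, U2=0, giving Y=0. Observed 1.
Test 1: faults giving observed 1 are {U1 stuck-at-1, U2 stuck-at-1}.
Test 2 (A=1, B=0): fault-free U0=0, U1=0, U2=0 → 0; observed 0. Eliminates U2 stuck-at-1.
Only U1 stuck-at-1 is consistent with every test.

U1 stuck-at-1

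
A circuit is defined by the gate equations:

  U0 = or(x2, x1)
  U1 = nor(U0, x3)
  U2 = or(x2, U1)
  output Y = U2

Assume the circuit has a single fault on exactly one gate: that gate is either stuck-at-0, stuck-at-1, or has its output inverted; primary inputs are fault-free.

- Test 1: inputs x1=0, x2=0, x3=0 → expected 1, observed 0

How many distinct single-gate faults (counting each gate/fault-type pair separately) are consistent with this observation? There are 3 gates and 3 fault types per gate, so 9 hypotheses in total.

Fault-free: U0=0, U1=1, U2=1 → 1. Observed 0.
  U0 stuck-at-0: output 1 ✗
  U0 stuck-at-1: output 0 ✓
  U0 inverted output: output 0 ✓
  U1 stuck-at-0: output 0 ✓
  U1 stuck-at-1: output 1 ✗
  U1 inverted output: output 0 ✓
  U2 stuck-at-0: output 0 ✓
  U2 stuck-at-1: output 1 ✗
  U2 inverted output: output 0 ✓
Consistent faults: {U0 stuck-at-1, U0 inverted output, U1 stuck-at-0, U1 inverted output, U2 stuck-at-0, U2 inverted output} — 6 in all.

6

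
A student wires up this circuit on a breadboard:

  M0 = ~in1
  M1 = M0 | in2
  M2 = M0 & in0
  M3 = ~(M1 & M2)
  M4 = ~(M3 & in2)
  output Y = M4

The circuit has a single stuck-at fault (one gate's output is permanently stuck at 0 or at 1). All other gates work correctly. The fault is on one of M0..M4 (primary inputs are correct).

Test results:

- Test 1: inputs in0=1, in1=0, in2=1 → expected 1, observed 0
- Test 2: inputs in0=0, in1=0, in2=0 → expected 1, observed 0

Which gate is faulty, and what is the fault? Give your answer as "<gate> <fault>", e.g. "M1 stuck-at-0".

M4 stuck-at-0

Fault-free values for test 1 (in0=1, in1=0, in2=1): M0=1, M1=1, M2=1, M3=0, M4=1, giving Y=1. Observed 0.
Test 1: faults giving observed 0 are {M0 stuck-at-0, M1 stuck-at-0, M2 stuck-at-0, M3 stuck-at-1, M4 stuck-at-0}.
Test 2 (in0=0, in1=0, in2=0): fault-free M0=1, M1=1, M2=0, M3=1, M4=1 → 1; observed 0. Eliminates M0 stuck-at-0, M1 stuck-at-0, M2 stuck-at-0, M3 stuck-at-1.
Only M4 stuck-at-0 is consistent with every test.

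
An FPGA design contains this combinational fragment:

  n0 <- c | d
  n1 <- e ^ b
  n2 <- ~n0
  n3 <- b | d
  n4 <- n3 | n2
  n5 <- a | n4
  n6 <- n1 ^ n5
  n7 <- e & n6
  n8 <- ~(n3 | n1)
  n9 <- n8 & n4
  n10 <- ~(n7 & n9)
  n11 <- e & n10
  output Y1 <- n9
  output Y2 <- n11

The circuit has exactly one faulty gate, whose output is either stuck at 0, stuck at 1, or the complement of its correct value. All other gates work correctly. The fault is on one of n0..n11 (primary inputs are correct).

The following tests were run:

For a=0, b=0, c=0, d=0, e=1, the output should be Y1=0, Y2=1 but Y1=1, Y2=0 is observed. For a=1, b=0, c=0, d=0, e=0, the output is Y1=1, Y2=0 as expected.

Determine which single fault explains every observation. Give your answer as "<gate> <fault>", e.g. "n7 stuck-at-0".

n1 stuck-at-0

Fault-free values for test 1 (a=0, b=0, c=0, d=0, e=1): n0=0, n1=1, n2=1, n3=0, n4=1, n5=1, n6=0, n7=0, n8=0, n9=0, n10=1, n11=1, giving Y1=0, Y2=1. Observed Y1=1, Y2=0.
Test 1: faults giving observed Y1=1, Y2=0 are {n1 stuck-at-0, n1 inverted output}.
Test 2 (a=1, b=0, c=0, d=0, e=0): fault-free n0=0, n1=0, n2=1, n3=0, n4=1, n5=1, n6=1, n7=0, n8=1, n9=1, n10=1, n11=0 → Y1=1, Y2=0; observed Y1=1, Y2=0. Eliminates n1 inverted output.
Only n1 stuck-at-0 is consistent with every test.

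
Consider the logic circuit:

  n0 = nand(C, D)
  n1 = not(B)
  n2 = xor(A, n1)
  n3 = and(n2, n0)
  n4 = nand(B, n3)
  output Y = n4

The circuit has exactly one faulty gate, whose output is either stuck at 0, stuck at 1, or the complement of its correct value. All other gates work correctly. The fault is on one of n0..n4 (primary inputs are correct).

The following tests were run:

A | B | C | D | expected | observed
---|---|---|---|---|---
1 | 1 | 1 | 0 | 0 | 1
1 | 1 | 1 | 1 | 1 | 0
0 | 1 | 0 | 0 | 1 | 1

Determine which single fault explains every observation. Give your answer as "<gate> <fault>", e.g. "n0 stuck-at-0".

Fault-free values for test 1 (A=1, B=1, C=1, D=0): n0=1, n1=0, n2=1, n3=1, n4=0, giving Y=0. Observed 1.
Test 1: faults giving observed 1 are {n0 stuck-at-0, n0 inverted output, n1 stuck-at-1, n1 inverted output, n2 stuck-at-0, n2 inverted output, n3 stuck-at-0, n3 inverted output, n4 stuck-at-1, n4 inverted output}.
Test 2 (A=1, B=1, C=1, D=1): fault-free n0=0, n1=0, n2=1, n3=0, n4=1 → 1; observed 0. Eliminates n0 stuck-at-0, n1 stuck-at-1, n1 inverted output, n2 stuck-at-0, n2 inverted output, n3 stuck-at-0, n4 stuck-at-1.
Test 3 (A=0, B=1, C=0, D=0): fault-free n0=1, n1=0, n2=0, n3=0, n4=1 → 1; observed 1. Eliminates n3 inverted output, n4 inverted output.
Only n0 inverted output is consistent with every test.

n0 inverted output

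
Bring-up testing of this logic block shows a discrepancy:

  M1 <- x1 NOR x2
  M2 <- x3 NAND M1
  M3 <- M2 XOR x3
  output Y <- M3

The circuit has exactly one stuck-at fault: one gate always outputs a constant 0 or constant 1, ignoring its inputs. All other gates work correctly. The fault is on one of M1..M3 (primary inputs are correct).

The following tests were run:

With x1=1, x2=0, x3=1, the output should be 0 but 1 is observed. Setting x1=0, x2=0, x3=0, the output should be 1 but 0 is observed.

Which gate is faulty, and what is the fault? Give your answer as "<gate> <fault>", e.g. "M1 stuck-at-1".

Fault-free values for test 1 (x1=1, x2=0, x3=1): M1=0, M2=1, M3=0, giving Y=0. Observed 1.
Test 1: faults giving observed 1 are {M1 stuck-at-1, M2 stuck-at-0, M3 stuck-at-1}.
Test 2 (x1=0, x2=0, x3=0): fault-free M1=1, M2=1, M3=1 → 1; observed 0. Eliminates M1 stuck-at-1, M3 stuck-at-1.
Only M2 stuck-at-0 is consistent with every test.

M2 stuck-at-0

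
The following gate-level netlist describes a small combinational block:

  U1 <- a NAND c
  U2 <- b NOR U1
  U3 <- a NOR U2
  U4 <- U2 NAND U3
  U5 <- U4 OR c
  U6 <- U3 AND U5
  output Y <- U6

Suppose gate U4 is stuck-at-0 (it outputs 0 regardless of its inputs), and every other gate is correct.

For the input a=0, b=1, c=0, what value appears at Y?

Propagate with U4 forced: U1=1, U2=0, U3=1, U4=0 [stuck-at-0], U5=0, U6=0.
So Y = 0. (Without the fault it would be 1.)

0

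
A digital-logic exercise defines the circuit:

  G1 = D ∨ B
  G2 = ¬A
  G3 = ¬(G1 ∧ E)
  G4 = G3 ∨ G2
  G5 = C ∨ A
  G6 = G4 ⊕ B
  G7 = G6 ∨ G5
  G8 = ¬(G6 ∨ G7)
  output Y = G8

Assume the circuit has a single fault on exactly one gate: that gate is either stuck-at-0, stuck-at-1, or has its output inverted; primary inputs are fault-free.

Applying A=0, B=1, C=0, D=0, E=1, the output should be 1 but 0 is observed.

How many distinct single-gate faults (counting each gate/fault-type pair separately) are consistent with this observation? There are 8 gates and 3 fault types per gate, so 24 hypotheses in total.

12

Fault-free: G1=1, G2=1, G3=0, G4=1, G5=0, G6=0, G7=0, G8=1 → 1. Observed 0.
  G1: none of the 3 fault types match ✗
  G2: stuck-at-0, inverted output ✓; others ✗
  G3: none of the 3 fault types match ✗
  G4: stuck-at-0, inverted output ✓; others ✗
  G5: stuck-at-1, inverted output ✓; others ✗
  G6: stuck-at-1, inverted output ✓; others ✗
  G7: stuck-at-1, inverted output ✓; others ✗
  G8: stuck-at-0, inverted output ✓; others ✗
Consistent faults: {G2 stuck-at-0, G2 inverted output, G4 stuck-at-0, G4 inverted output, G5 stuck-at-1, G5 inverted output, G6 stuck-at-1, G6 inverted output, G7 stuck-at-1, G7 inverted output, G8 stuck-at-0, G8 inverted output} — 12 in all.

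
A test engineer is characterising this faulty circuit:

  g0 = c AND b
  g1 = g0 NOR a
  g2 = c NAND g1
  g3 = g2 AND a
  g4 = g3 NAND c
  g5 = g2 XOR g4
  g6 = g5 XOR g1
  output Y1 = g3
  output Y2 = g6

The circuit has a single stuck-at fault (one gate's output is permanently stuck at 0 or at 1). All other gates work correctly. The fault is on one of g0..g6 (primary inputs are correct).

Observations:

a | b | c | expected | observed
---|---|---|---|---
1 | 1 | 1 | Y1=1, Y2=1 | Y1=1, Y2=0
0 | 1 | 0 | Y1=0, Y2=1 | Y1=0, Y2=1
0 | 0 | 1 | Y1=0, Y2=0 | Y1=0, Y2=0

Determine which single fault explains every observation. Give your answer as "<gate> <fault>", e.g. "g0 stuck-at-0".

g4 stuck-at-1

Fault-free values for test 1 (a=1, b=1, c=1): g0=1, g1=0, g2=1, g3=1, g4=0, g5=1, g6=1, giving Y1=1, Y2=1. Observed Y1=1, Y2=0.
Test 1: faults giving observed Y1=1, Y2=0 are {g4 stuck-at-1, g5 stuck-at-0, g6 stuck-at-0}.
Test 2 (a=0, b=1, c=0): fault-free g0=0, g1=1, g2=1, g3=0, g4=1, g5=0, g6=1 → Y1=0, Y2=1; observed Y1=0, Y2=1. Eliminates g6 stuck-at-0.
Test 3 (a=0, b=0, c=1): fault-free g0=0, g1=1, g2=0, g3=0, g4=1, g5=1, g6=0 → Y1=0, Y2=0; observed Y1=0, Y2=0. Eliminates g5 stuck-at-0.
Only g4 stuck-at-1 is consistent with every test.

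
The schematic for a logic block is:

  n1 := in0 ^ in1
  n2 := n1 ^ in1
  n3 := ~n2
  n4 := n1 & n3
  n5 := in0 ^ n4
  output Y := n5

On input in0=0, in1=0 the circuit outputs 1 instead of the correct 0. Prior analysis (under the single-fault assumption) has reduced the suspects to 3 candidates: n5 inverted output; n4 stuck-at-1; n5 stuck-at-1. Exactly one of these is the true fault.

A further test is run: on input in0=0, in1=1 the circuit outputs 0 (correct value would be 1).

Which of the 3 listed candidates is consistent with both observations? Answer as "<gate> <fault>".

Evaluate each candidate on input in0=0, in1=1:
  n5 inverted output: n1=1, n2=0, n3=1, n4=1, n5=0 [inverted output] → 0 — matches
  n4 stuck-at-1: n1=1, n2=0, n3=1, n4=1 [stuck-at-1], n5=1 → 1 — eliminated
  n5 stuck-at-1: n1=1, n2=0, n3=1, n4=1, n5=1 [stuck-at-1] → 1 — eliminated
Only n5 inverted output reproduces the observed 0.

n5 inverted output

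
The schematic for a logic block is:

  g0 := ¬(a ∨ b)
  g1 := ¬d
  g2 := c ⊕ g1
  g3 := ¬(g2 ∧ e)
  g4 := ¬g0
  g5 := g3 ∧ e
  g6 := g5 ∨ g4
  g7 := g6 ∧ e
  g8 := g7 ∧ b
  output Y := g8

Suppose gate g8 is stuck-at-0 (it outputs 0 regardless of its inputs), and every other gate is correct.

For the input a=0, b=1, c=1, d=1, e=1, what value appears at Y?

Propagate with g8 forced: g0=0, g1=0, g2=1, g3=0, g4=1, g5=0, g6=1, g7=1, g8=0 [stuck-at-0].
So Y = 0. (Without the fault it would be 1.)

0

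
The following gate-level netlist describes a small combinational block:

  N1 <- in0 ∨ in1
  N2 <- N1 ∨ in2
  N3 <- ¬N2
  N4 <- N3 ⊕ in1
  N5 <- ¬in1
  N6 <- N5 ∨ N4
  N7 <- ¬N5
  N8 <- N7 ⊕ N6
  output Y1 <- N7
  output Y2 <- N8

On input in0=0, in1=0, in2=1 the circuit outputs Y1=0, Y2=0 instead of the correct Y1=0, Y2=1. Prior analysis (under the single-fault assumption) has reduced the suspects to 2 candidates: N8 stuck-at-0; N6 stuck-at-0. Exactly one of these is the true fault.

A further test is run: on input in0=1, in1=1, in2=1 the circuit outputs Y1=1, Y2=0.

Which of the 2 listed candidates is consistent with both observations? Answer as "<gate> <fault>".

N8 stuck-at-0

Evaluate each candidate on input in0=1, in1=1, in2=1:
  N8 stuck-at-0: N1=1, N2=1, N3=0, N4=1, N5=0, N6=1, N7=1, N8=0 [stuck-at-0] → Y1=1, Y2=0 — matches
  N6 stuck-at-0: N1=1, N2=1, N3=0, N4=1, N5=0, N6=0 [stuck-at-0], N7=1, N8=1 → Y1=1, Y2=1 — eliminated
Only N8 stuck-at-0 reproduces the observed Y1=1, Y2=0.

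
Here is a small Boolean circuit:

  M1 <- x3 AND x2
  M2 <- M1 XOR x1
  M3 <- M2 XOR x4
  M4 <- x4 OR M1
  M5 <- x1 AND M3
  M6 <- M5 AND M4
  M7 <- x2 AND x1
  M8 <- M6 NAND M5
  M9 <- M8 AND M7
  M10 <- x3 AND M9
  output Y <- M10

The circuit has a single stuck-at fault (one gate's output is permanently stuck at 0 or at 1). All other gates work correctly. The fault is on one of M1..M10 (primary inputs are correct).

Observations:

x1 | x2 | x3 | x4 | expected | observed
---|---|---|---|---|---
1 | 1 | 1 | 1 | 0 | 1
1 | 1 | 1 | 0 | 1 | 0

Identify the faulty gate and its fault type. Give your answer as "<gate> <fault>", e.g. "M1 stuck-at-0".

M2 stuck-at-1

Fault-free values for test 1 (x1=1, x2=1, x3=1, x4=1): M1=1, M2=0, M3=1, M4=1, M5=1, M6=1, M7=1, M8=0, M9=0, M10=0, giving Y=0. Observed 1.
Test 1: faults giving observed 1 are {M1 stuck-at-0, M2 stuck-at-1, M3 stuck-at-0, M4 stuck-at-0, M5 stuck-at-0, M6 stuck-at-0, M8 stuck-at-1, M9 stuck-at-1, M10 stuck-at-1}.
Test 2 (x1=1, x2=1, x3=1, x4=0): fault-free M1=1, M2=0, M3=0, M4=1, M5=0, M6=0, M7=1, M8=1, M9=1, M10=1 → 1; observed 0. Eliminates M1 stuck-at-0, M3 stuck-at-0, M4 stuck-at-0, M5 stuck-at-0, M6 stuck-at-0, M8 stuck-at-1, M9 stuck-at-1, M10 stuck-at-1.
Only M2 stuck-at-1 is consistent with every test.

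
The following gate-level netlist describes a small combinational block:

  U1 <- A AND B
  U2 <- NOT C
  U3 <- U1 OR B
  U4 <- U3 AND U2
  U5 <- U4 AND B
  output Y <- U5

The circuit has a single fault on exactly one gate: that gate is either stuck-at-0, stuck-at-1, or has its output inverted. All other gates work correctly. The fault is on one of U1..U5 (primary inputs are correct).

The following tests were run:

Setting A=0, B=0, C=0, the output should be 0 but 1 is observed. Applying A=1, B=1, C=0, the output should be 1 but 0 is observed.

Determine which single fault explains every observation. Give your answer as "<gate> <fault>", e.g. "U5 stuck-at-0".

U5 inverted output

Fault-free values for test 1 (A=0, B=0, C=0): U1=0, U2=1, U3=0, U4=0, U5=0, giving Y=0. Observed 1.
Test 1: faults giving observed 1 are {U5 stuck-at-1, U5 inverted output}.
Test 2 (A=1, B=1, C=0): fault-free U1=1, U2=1, U3=1, U4=1, U5=1 → 1; observed 0. Eliminates U5 stuck-at-1.
Only U5 inverted output is consistent with every test.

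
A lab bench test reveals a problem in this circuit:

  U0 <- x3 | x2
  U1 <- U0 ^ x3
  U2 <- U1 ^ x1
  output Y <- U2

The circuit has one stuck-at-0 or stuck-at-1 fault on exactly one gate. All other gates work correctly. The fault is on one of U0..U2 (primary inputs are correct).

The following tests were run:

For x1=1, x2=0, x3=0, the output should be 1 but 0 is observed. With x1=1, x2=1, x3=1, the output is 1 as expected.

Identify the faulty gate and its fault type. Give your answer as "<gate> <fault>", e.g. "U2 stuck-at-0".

U0 stuck-at-1

Fault-free values for test 1 (x1=1, x2=0, x3=0): U0=0, U1=0, U2=1, giving Y=1. Observed 0.
Test 1: faults giving observed 0 are {U0 stuck-at-1, U1 stuck-at-1, U2 stuck-at-0}.
Test 2 (x1=1, x2=1, x3=1): fault-free U0=1, U1=0, U2=1 → 1; observed 1. Eliminates U1 stuck-at-1, U2 stuck-at-0.
Only U0 stuck-at-1 is consistent with every test.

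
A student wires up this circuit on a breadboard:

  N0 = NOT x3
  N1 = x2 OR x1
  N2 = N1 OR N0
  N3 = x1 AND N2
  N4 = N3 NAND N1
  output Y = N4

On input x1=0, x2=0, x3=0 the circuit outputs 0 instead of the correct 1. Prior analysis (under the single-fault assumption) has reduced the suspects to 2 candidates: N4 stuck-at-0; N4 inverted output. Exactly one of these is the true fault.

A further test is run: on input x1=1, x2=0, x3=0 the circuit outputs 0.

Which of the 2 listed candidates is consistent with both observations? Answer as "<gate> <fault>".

Evaluate each candidate on input x1=1, x2=0, x3=0:
  N4 stuck-at-0: N0=1, N1=1, N2=1, N3=1, N4=0 [stuck-at-0] → 0 — matches
  N4 inverted output: N0=1, N1=1, N2=1, N3=1, N4=1 [inverted output] → 1 — eliminated
Only N4 stuck-at-0 reproduces the observed 0.

N4 stuck-at-0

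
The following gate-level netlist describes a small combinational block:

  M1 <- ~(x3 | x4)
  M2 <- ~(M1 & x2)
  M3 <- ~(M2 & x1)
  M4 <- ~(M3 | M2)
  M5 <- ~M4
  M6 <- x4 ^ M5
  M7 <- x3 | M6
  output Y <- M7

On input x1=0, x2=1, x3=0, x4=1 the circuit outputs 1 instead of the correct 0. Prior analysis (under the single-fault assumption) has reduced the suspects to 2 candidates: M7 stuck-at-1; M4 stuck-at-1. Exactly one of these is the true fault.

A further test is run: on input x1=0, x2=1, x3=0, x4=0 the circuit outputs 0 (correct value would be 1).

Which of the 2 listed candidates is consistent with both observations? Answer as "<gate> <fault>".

Evaluate each candidate on input x1=0, x2=1, x3=0, x4=0:
  M7 stuck-at-1: M1=1, M2=0, M3=1, M4=0, M5=1, M6=1, M7=1 [stuck-at-1] → 1 — eliminated
  M4 stuck-at-1: M1=1, M2=0, M3=1, M4=1 [stuck-at-1], M5=0, M6=0, M7=0 → 0 — matches
Only M4 stuck-at-1 reproduces the observed 0.

M4 stuck-at-1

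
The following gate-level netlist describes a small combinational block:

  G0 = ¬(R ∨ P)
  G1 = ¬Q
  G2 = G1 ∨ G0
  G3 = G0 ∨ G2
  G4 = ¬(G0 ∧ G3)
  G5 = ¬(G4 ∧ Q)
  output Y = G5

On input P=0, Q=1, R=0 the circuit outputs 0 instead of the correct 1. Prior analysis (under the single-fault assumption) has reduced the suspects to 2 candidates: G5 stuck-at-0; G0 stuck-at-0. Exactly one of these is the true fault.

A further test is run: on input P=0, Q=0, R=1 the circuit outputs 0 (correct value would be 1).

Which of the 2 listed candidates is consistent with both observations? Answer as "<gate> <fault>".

G5 stuck-at-0

Evaluate each candidate on input P=0, Q=0, R=1:
  G5 stuck-at-0: G0=0, G1=1, G2=1, G3=1, G4=1, G5=0 [stuck-at-0] → 0 — matches
  G0 stuck-at-0: G0=0 [stuck-at-0], G1=1, G2=1, G3=1, G4=1, G5=1 → 1 — eliminated
Only G5 stuck-at-0 reproduces the observed 0.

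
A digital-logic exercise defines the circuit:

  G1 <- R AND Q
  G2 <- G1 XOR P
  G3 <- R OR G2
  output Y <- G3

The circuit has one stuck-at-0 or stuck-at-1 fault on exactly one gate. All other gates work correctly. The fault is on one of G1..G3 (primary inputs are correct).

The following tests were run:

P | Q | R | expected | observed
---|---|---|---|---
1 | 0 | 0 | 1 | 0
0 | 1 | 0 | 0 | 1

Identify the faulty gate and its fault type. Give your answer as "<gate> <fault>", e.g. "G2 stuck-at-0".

Fault-free values for test 1 (P=1, Q=0, R=0): G1=0, G2=1, G3=1, giving Y=1. Observed 0.
Test 1: faults giving observed 0 are {G1 stuck-at-1, G2 stuck-at-0, G3 stuck-at-0}.
Test 2 (P=0, Q=1, R=0): fault-free G1=0, G2=0, G3=0 → 0; observed 1. Eliminates G2 stuck-at-0, G3 stuck-at-0.
Only G1 stuck-at-1 is consistent with every test.

G1 stuck-at-1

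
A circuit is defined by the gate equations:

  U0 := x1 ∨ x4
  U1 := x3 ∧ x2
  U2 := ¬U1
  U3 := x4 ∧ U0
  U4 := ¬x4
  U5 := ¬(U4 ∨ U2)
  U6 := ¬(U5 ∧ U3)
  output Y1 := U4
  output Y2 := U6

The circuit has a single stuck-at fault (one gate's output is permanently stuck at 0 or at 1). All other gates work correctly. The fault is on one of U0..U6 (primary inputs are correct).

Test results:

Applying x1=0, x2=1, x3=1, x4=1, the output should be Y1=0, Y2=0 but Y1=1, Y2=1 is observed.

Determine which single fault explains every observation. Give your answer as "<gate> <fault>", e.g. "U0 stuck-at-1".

U4 stuck-at-1

Fault-free values for test 1 (x1=0, x2=1, x3=1, x4=1): U0=1, U1=1, U2=0, U3=1, U4=0, U5=1, U6=0, giving Y1=0, Y2=0. Observed Y1=1, Y2=1.
Test 1: faults giving observed Y1=1, Y2=1 are {U4 stuck-at-1}.
Only U4 stuck-at-1 is consistent with every test.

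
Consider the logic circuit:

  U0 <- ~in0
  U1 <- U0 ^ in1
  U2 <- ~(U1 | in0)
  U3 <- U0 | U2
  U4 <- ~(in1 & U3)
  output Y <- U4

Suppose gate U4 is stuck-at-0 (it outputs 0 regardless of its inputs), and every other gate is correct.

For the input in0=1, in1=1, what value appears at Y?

0

Propagate with U4 forced: U0=0, U1=1, U2=0, U3=0, U4=0 [stuck-at-0].
So Y = 0. (Without the fault it would be 1.)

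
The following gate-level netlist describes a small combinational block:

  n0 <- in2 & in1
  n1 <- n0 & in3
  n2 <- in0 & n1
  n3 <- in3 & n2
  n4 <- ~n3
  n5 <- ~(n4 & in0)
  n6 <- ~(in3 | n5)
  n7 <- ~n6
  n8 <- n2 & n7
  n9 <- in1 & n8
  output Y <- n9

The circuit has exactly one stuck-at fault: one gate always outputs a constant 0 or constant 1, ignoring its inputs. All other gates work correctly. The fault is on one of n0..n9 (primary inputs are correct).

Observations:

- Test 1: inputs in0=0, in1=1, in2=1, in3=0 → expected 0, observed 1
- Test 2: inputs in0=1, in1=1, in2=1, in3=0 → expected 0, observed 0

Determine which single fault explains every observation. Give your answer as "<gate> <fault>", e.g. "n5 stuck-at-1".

Fault-free values for test 1 (in0=0, in1=1, in2=1, in3=0): n0=1, n1=0, n2=0, n3=0, n4=1, n5=1, n6=0, n7=1, n8=0, n9=0, giving Y=0. Observed 1.
Test 1: faults giving observed 1 are {n2 stuck-at-1, n8 stuck-at-1, n9 stuck-at-1}.
Test 2 (in0=1, in1=1, in2=1, in3=0): fault-free n0=1, n1=0, n2=0, n3=0, n4=1, n5=0, n6=1, n7=0, n8=0, n9=0 → 0; observed 0. Eliminates n8 stuck-at-1, n9 stuck-at-1.
Only n2 stuck-at-1 is consistent with every test.

n2 stuck-at-1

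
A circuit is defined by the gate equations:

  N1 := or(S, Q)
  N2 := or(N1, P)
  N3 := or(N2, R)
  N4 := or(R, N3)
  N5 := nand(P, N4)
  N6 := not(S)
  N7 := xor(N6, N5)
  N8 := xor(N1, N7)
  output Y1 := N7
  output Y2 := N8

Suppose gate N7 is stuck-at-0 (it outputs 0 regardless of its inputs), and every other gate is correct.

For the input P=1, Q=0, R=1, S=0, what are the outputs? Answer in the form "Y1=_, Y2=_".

Propagate with N7 forced: N1=0, N2=1, N3=1, N4=1, N5=0, N6=1, N7=0 [stuck-at-0], N8=0.
So the outputs are Y1=0, Y2=0. (Without the fault they would be Y1=1, Y2=1.)

Y1=0, Y2=0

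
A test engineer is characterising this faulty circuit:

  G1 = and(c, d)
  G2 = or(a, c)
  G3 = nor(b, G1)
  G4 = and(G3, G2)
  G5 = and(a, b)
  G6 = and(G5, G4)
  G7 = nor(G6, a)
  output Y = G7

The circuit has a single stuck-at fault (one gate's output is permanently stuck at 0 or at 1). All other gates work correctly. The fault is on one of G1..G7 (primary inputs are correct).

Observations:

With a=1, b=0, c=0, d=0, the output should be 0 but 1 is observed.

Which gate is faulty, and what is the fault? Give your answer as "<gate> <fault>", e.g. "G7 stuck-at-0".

Fault-free values for test 1 (a=1, b=0, c=0, d=0): G1=0, G2=1, G3=1, G4=1, G5=0, G6=0, G7=0, giving Y=0. Observed 1.
Test 1: faults giving observed 1 are {G7 stuck-at-1}.
Only G7 stuck-at-1 is consistent with every test.

G7 stuck-at-1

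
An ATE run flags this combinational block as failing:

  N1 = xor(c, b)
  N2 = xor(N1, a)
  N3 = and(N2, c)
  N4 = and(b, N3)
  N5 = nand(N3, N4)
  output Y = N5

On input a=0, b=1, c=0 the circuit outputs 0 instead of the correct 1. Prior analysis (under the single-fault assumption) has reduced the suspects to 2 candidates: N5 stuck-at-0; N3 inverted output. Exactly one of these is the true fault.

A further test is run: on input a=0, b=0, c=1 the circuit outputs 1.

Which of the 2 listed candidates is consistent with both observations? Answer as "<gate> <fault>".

Evaluate each candidate on input a=0, b=0, c=1:
  N5 stuck-at-0: N1=1, N2=1, N3=1, N4=0, N5=0 [stuck-at-0] → 0 — eliminated
  N3 inverted output: N1=1, N2=1, N3=0 [inverted output], N4=0, N5=1 → 1 — matches
Only N3 inverted output reproduces the observed 1.

N3 inverted output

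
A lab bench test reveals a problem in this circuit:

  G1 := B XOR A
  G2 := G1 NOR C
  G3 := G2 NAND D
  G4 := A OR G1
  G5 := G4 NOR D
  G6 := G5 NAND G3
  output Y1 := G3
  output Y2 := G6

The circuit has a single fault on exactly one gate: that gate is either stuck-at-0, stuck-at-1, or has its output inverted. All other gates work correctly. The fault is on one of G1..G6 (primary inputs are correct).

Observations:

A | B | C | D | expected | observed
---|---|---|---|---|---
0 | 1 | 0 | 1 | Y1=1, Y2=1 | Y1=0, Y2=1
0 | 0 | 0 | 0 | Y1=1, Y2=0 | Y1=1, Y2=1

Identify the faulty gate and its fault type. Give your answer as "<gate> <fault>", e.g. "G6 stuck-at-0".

G1 inverted output

Fault-free values for test 1 (A=0, B=1, C=0, D=1): G1=1, G2=0, G3=1, G4=1, G5=0, G6=1, giving Y1=1, Y2=1. Observed Y1=0, Y2=1.
Test 1: faults giving observed Y1=0, Y2=1 are {G1 stuck-at-0, G1 inverted output, G2 stuck-at-1, G2 inverted output, G3 stuck-at-0, G3 inverted output}.
Test 2 (A=0, B=0, C=0, D=0): fault-free G1=0, G2=1, G3=1, G4=0, G5=1, G6=0 → Y1=1, Y2=0; observed Y1=1, Y2=1. Eliminates G1 stuck-at-0, G2 stuck-at-1, G2 inverted output, G3 stuck-at-0, G3 inverted output.
Only G1 inverted output is consistent with every test.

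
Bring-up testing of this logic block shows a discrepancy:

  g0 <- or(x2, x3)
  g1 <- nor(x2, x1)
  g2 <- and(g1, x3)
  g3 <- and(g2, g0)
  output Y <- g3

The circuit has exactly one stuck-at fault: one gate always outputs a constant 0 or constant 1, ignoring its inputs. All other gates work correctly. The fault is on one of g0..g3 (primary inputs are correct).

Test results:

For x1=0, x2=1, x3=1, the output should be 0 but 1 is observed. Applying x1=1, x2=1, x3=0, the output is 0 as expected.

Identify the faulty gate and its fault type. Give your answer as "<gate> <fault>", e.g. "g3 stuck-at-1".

Fault-free values for test 1 (x1=0, x2=1, x3=1): g0=1, g1=0, g2=0, g3=0, giving Y=0. Observed 1.
Test 1: faults giving observed 1 are {g1 stuck-at-1, g2 stuck-at-1, g3 stuck-at-1}.
Test 2 (x1=1, x2=1, x3=0): fault-free g0=1, g1=0, g2=0, g3=0 → 0; observed 0. Eliminates g2 stuck-at-1, g3 stuck-at-1.
Only g1 stuck-at-1 is consistent with every test.

g1 stuck-at-1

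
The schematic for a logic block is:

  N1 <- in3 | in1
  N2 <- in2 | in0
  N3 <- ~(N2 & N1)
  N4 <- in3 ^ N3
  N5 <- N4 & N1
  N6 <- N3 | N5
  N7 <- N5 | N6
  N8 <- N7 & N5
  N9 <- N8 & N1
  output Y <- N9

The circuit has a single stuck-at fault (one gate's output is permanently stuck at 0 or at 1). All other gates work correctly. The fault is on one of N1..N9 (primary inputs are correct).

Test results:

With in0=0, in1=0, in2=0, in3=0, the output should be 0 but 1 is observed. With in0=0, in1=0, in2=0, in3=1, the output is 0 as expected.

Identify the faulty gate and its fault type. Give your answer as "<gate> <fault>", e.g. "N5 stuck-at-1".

Fault-free values for test 1 (in0=0, in1=0, in2=0, in3=0): N1=0, N2=0, N3=1, N4=1, N5=0, N6=1, N7=1, N8=0, N9=0, giving Y=0. Observed 1.
Test 1: faults giving observed 1 are {N1 stuck-at-1, N9 stuck-at-1}.
Test 2 (in0=0, in1=0, in2=0, in3=1): fault-free N1=1, N2=0, N3=1, N4=0, N5=0, N6=1, N7=1, N8=0, N9=0 → 0; observed 0. Eliminates N9 stuck-at-1.
Only N1 stuck-at-1 is consistent with every test.

N1 stuck-at-1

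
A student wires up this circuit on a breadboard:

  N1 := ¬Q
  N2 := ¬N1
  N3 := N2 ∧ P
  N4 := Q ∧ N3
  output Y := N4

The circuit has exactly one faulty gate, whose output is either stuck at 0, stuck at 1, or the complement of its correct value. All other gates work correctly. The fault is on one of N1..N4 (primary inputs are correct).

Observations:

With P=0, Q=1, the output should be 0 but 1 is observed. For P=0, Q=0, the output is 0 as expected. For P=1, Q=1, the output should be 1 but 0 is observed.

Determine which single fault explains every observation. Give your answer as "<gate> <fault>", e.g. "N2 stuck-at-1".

N3 inverted output

Fault-free values for test 1 (P=0, Q=1): N1=0, N2=1, N3=0, N4=0, giving Y=0. Observed 1.
Test 1: faults giving observed 1 are {N3 stuck-at-1, N3 inverted output, N4 stuck-at-1, N4 inverted output}.
Test 2 (P=0, Q=0): fault-free N1=1, N2=0, N3=0, N4=0 → 0; observed 0. Eliminates N4 stuck-at-1, N4 inverted output.
Test 3 (P=1, Q=1): fault-free N1=0, N2=1, N3=1, N4=1 → 1; observed 0. Eliminates N3 stuck-at-1.
Only N3 inverted output is consistent with every test.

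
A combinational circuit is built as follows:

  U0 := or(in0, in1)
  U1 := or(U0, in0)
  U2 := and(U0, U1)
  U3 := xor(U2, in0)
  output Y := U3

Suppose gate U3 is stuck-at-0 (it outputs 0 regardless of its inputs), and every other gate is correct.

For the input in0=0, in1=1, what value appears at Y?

Propagate with U3 forced: U0=1, U1=1, U2=1, U3=0 [stuck-at-0].
So Y = 0. (Without the fault it would be 1.)

0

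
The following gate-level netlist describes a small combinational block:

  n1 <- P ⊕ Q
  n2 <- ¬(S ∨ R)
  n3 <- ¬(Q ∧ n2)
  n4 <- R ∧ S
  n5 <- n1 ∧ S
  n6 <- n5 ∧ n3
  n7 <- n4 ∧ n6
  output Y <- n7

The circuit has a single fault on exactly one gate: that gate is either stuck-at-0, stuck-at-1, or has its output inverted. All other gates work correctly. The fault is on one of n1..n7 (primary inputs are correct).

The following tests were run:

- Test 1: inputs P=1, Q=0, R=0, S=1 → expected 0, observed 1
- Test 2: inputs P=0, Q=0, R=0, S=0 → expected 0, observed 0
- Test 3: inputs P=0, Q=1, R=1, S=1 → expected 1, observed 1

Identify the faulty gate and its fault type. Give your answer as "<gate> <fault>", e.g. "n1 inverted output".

Fault-free values for test 1 (P=1, Q=0, R=0, S=1): n1=1, n2=0, n3=1, n4=0, n5=1, n6=1, n7=0, giving Y=0. Observed 1.
Test 1: faults giving observed 1 are {n4 stuck-at-1, n4 inverted output, n7 stuck-at-1, n7 inverted output}.
Test 2 (P=0, Q=0, R=0, S=0): fault-free n1=0, n2=1, n3=1, n4=0, n5=0, n6=0, n7=0 → 0; observed 0. Eliminates n7 stuck-at-1, n7 inverted output.
Test 3 (P=0, Q=1, R=1, S=1): fault-free n1=1, n2=0, n3=1, n4=1, n5=1, n6=1, n7=1 → 1; observed 1. Eliminates n4 inverted output.
Only n4 stuck-at-1 is consistent with every test.

n4 stuck-at-1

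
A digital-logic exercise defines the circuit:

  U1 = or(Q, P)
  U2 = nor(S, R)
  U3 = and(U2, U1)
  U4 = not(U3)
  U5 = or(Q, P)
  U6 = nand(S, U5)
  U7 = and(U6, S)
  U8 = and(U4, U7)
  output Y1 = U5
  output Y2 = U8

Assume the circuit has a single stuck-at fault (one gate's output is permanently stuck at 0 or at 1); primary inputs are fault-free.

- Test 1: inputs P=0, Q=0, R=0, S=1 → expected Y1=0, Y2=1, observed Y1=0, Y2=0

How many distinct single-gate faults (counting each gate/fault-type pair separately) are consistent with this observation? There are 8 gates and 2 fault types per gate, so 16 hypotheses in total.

5

Fault-free: U1=0, U2=0, U3=0, U4=1, U5=0, U6=1, U7=1, U8=1 → Y1=0, Y2=1. Observed Y1=0, Y2=0.
  U1: none of the 2 fault types match ✗
  U2: none of the 2 fault types match ✗
  U3: stuck-at-1 ✓; others ✗
  U4: stuck-at-0 ✓; others ✗
  U5: none of the 2 fault types match ✗
  U6: stuck-at-0 ✓; others ✗
  U7: stuck-at-0 ✓; others ✗
  U8: stuck-at-0 ✓; others ✗
Consistent faults: {U3 stuck-at-1, U4 stuck-at-0, U6 stuck-at-0, U7 stuck-at-0, U8 stuck-at-0} — 5 in all.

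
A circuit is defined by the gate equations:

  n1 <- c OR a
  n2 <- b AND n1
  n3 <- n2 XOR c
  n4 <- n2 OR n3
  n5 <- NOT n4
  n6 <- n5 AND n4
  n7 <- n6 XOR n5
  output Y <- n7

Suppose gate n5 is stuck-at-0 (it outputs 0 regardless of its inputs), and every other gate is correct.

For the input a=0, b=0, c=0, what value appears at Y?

Propagate with n5 forced: n1=0, n2=0, n3=0, n4=0, n5=0 [stuck-at-0], n6=0, n7=0.
So Y = 0. (Without the fault it would be 1.)

0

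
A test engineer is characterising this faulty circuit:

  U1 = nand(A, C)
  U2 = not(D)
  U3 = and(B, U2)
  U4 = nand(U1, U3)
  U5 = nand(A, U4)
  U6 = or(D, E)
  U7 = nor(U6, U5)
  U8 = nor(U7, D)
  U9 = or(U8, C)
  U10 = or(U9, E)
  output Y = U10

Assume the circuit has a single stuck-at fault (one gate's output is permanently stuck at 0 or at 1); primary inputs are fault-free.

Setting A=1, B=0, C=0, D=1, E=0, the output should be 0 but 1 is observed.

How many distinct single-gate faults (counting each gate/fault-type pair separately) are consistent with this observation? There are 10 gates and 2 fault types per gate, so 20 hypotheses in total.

3

Fault-free: U1=1, U2=0, U3=0, U4=1, U5=0, U6=1, U7=0, U8=0, U9=0, U10=0 → 0. Observed 1.
  U1: none of the 2 fault types match ✗
  U2: none of the 2 fault types match ✗
  U3: none of the 2 fault types match ✗
  U4: none of the 2 fault types match ✗
  U5: none of the 2 fault types match ✗
  U6: none of the 2 fault types match ✗
  U7: none of the 2 fault types match ✗
  U8: stuck-at-1 ✓; others ✗
  U9: stuck-at-1 ✓; others ✗
  U10: stuck-at-1 ✓; others ✗
Consistent faults: {U8 stuck-at-1, U9 stuck-at-1, U10 stuck-at-1} — 3 in all.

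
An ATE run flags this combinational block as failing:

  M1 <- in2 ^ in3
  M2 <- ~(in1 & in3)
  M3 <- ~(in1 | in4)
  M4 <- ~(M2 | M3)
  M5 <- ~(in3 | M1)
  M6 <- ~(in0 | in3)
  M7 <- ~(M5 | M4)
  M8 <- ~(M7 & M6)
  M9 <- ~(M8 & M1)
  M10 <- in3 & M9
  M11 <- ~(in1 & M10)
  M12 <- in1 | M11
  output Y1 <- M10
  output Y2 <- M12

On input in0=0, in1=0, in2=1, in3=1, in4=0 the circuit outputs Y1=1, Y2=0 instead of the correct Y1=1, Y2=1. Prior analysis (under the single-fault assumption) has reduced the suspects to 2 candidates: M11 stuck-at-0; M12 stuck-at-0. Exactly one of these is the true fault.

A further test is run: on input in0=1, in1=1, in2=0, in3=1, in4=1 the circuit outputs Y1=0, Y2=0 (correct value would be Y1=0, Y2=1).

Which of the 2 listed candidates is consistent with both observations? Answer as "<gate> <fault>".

M12 stuck-at-0

Evaluate each candidate on input in0=1, in1=1, in2=0, in3=1, in4=1:
  M11 stuck-at-0: M1=1, M2=0, M3=0, M4=1, M5=0, M6=0, M7=0, M8=1, M9=0, M10=0, M11=0 [stuck-at-0], M12=1 → Y1=0, Y2=1 — eliminated
  M12 stuck-at-0: M1=1, M2=0, M3=0, M4=1, M5=0, M6=0, M7=0, M8=1, M9=0, M10=0, M11=1, M12=0 [stuck-at-0] → Y1=0, Y2=0 — matches
Only M12 stuck-at-0 reproduces the observed Y1=0, Y2=0.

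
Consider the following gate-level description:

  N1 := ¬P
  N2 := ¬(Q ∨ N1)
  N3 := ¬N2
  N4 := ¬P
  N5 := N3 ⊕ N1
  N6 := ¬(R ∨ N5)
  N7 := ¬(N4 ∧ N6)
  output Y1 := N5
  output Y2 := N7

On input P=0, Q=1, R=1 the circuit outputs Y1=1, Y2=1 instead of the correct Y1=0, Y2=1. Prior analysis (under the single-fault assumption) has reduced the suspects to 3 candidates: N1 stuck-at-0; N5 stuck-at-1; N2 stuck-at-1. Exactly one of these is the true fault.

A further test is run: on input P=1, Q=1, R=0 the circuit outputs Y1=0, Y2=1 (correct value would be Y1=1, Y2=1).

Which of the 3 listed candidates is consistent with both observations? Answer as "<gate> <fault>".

Evaluate each candidate on input P=1, Q=1, R=0:
  N1 stuck-at-0: N1=0 [stuck-at-0], N2=0, N3=1, N4=0, N5=1, N6=0, N7=1 → Y1=1, Y2=1 — eliminated
  N5 stuck-at-1: N1=0, N2=0, N3=1, N4=0, N5=1 [stuck-at-1], N6=0, N7=1 → Y1=1, Y2=1 — eliminated
  N2 stuck-at-1: N1=0, N2=1 [stuck-at-1], N3=0, N4=0, N5=0, N6=1, N7=1 → Y1=0, Y2=1 — matches
Only N2 stuck-at-1 reproduces the observed Y1=0, Y2=1.

N2 stuck-at-1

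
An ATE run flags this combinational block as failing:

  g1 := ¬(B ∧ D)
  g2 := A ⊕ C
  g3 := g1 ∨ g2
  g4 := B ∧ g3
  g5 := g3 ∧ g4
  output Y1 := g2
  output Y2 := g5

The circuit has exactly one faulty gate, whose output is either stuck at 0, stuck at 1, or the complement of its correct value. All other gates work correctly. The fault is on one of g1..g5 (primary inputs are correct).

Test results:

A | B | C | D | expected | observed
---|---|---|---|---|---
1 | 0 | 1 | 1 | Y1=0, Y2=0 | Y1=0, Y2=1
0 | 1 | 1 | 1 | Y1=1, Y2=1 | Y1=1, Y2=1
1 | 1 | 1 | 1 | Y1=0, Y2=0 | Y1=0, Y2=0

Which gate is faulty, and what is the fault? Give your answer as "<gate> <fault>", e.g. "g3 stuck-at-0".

g4 stuck-at-1

Fault-free values for test 1 (A=1, B=0, C=1, D=1): g1=1, g2=0, g3=1, g4=0, g5=0, giving Y1=0, Y2=0. Observed Y1=0, Y2=1.
Test 1: faults giving observed Y1=0, Y2=1 are {g4 stuck-at-1, g4 inverted output, g5 stuck-at-1, g5 inverted output}.
Test 2 (A=0, B=1, C=1, D=1): fault-free g1=0, g2=1, g3=1, g4=1, g5=1 → Y1=1, Y2=1; observed Y1=1, Y2=1. Eliminates g4 inverted output, g5 inverted output.
Test 3 (A=1, B=1, C=1, D=1): fault-free g1=0, g2=0, g3=0, g4=0, g5=0 → Y1=0, Y2=0; observed Y1=0, Y2=0. Eliminates g5 stuck-at-1.
Only g4 stuck-at-1 is consistent with every test.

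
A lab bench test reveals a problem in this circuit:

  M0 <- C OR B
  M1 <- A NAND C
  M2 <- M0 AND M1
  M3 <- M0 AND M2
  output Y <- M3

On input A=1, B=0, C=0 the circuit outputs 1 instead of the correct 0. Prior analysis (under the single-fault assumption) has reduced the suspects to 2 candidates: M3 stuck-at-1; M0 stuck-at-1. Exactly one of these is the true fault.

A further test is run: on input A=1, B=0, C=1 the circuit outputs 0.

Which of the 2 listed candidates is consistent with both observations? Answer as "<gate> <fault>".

Evaluate each candidate on input A=1, B=0, C=1:
  M3 stuck-at-1: M0=1, M1=0, M2=0, M3=1 [stuck-at-1] → 1 — eliminated
  M0 stuck-at-1: M0=1 [stuck-at-1], M1=0, M2=0, M3=0 → 0 — matches
Only M0 stuck-at-1 reproduces the observed 0.

M0 stuck-at-1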